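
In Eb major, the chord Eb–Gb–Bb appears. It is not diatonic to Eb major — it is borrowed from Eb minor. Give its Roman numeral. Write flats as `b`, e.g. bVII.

The root Eb is the diatonic 1st degree of Eb major; the borrowing shows in the chord quality. The diatonic chord on degree 1 would be Eb (I), but Eb–Gb–Bb is the minor chord from Eb minor. As a borrowed chord it is labeled i.

i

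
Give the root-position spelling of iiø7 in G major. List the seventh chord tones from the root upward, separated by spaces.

A C Eb G

iiø7 is built on scale degree 2, which is A in both G major and its parallel. Stacking thirds in G minor on A gives A–C–Eb–G.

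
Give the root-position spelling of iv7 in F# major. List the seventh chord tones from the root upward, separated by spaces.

B D F# A

iv7 is built on scale degree 4, which is B in both F# major and its parallel. In F# minor the chord on B is B–D–F#–A.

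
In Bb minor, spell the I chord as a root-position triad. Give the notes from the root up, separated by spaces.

Bb D F

I is built on scale degree 1, which is Bb in both Bb minor and its parallel. In Bb major the chord on Bb is Bb–D–F.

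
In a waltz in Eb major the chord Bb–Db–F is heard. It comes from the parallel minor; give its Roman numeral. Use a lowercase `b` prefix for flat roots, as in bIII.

Bb is scale degree 5 in Eb major. Diatonically Eb major has Bb (V) on that degree; Bb–Db–F is instead the minor chord native to Eb minor, so it takes the label v.

v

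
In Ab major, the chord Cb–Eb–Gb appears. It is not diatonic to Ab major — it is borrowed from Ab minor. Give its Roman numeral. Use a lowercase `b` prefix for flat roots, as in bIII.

In Ab major scale degree 3 is C; Cb is its lowered form, from Ab minor. Diatonically Ab major has Cm (iii) on that degree; Cb–Eb–Gb is instead the major chord native to Ab minor, so it takes the label bIII.

bIII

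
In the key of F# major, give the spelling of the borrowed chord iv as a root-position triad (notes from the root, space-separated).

B D F#

The root, B, is scale degree 4 — the same note in F# major and F# minor; only the chord quality changes. Building the minor chord from the parallel minor on B: B–D–F#.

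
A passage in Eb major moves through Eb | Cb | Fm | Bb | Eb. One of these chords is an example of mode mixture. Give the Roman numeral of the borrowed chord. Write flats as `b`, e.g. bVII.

bVI

The diatonic triads in Eb major are Eb, Fm, Gm, Ab, Bb, Cm, Ddim. Eb, Fm and Bb all belong to that set. Cb (Cb–Eb–Gb) doesn't fit — on degree 6 Eb major would have Cm (vi). Cb is the degree-6 chord of Eb minor, so it is the borrowed bVI.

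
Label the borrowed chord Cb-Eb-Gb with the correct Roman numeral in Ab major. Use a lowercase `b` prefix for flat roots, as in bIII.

bIII

In Ab major scale degree 3 is C; Cb is its lowered form, from Ab minor. Cb–Eb–Gb is a major chord — the form found in Ab minor, not the diatonic iii (Cm). Borrowed into Ab major it is written bIII.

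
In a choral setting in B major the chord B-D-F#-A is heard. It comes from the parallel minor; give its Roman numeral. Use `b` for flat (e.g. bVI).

i7

B is scale degree 1 in B major. The diatonic chord on degree 1 would be B (I), but B–D–F#–A is the minor-seventh chord from B minor. As a borrowed chord it is labeled i7.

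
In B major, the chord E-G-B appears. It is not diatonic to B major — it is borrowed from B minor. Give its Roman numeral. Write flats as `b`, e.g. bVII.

The root E is the diatonic 4th degree of B major; the borrowing shows in the chord quality. The diatonic chord on degree 4 would be E (IV), but E–G–B is the minor chord from B minor. As a borrowed chord it is labeled iv.

iv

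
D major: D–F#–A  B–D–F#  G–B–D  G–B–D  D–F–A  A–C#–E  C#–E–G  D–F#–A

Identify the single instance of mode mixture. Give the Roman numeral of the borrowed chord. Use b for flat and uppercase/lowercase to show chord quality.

i

D major has the diatonic set D, Em, F#m, G, A, Bm, C#dim. D–F#–A = D, B–D–F# = Bm, G–B–D = G, A–C#–E = A and C#–E–G = C#dim all belong to that set. D–F–A doesn't fit — on degree 1 D major would have D (I). Dm is the degree-1 chord of D minor, so it is the borrowed i.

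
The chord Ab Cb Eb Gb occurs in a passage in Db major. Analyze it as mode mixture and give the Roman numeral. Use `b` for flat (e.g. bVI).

v7

Ab is scale degree 5 in Db major. Diatonically Db major has Ab (V) on that degree; Ab–Cb–Eb–Gb is instead the minor-seventh chord native to Db minor, so it takes the label v7.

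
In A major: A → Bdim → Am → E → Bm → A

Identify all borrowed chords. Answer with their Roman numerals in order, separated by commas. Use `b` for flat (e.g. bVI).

A major has the diatonic set A, Bm, C#m, D, E, F#m, G#dim. A, E and Bm all belong to that set. Bdim (B–D–F) is not: scale degree 2 in A major carries Bm (ii). In A minor the chord on that degree is Bdim, so here it functions as ii°, borrowed from the parallel minor. But Am (A–C–E) is foreign: the diatonic I on degree 1 is A, whereas Am comes from A minor. It is labeled i.

ii°, i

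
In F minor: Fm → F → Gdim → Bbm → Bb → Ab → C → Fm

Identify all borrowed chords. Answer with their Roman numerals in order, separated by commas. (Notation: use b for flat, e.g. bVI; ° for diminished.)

I, IV

The diatonic triads in F minor (with V from harmonic minor) are Fm, Gdim, Ab, Bbm, C, Db, Eb. Of the given chords, Fm, Gdim, Bbm, Ab and C are diatonic. But F (F–A–C) is foreign: the diatonic i on degree 1 is Fm, whereas F comes from F major. It is labeled I. But Bb (Bb–D–F) is foreign: the diatonic iv on degree 4 is Bbm, whereas Bb comes from F major. It is labeled IV.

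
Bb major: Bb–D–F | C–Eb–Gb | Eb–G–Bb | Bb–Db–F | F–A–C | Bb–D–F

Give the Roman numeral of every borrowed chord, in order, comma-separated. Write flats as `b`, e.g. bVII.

ii°, i

In Bb major the diatonic chords are Bb, Cm, Dm, Eb, F, Gm, Adim. Bb–D–F = Bb, Eb–G–Bb = Eb and F–A–C = F all belong to that set. But C–Eb–Gb is foreign: the diatonic ii on degree 2 is Cm, whereas Cdim comes from Bb minor. It is labeled ii°. Bb–Db–F is not: scale degree 1 in Bb major carries Bb (I). In Bb minor the chord on that degree is Bbm, so here it functions as i, borrowed from the parallel minor.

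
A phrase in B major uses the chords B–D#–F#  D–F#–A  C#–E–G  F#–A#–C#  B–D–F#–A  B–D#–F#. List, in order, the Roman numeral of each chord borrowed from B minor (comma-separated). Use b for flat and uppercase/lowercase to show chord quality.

bIII, ii°, i7

B major has the diatonic set B, C#m, D#m, E, F#, G#m, A#dim. B–D#–F# = B and F#–A#–C# = F# both belong to that set. D–F#–A doesn't fit — on degree 3 B major would have D#m (iii). D is the degree-3 chord of B minor, so it is the borrowed bIII. C#–E–G doesn't fit — on degree 2 B major would have C#m (ii). C#dim is the degree-2 chord of B minor, so it is the borrowed ii°. But B–D–F#–A is foreign: the diatonic I on degree 1 is B, whereas Bm7 comes from B minor. It is labeled i7.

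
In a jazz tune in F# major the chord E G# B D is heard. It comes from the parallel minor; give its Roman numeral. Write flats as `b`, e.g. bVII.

bVII7

In F# major scale degree 7 is E#; E is its lowered form, from F# minor. E–G#–B–D is a dominant-seventh chord — the form found in F# minor, not the diatonic vii° (E#dim). Borrowed into F# major it is written bVII7.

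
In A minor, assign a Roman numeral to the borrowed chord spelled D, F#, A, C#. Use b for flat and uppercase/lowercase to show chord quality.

D is scale degree 4 in A minor. D–F#–A–C# is a major-seventh chord — the form found in A major, not the diatonic iv (Dm). Borrowed into A minor it is written IVmaj7.

IVmaj7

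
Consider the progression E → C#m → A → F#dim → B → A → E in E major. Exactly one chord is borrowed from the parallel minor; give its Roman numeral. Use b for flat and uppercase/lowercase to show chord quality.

In E major the diatonic chords are E, F#m, G#m, A, B, C#m, D#dim. E, C#m, A and B are all diatonic. F#dim (F#–A–C) is not: scale degree 2 in E major carries F#m (ii). In E minor the chord on that degree is F#dim, so here it functions as ii°, borrowed from the parallel minor.

ii°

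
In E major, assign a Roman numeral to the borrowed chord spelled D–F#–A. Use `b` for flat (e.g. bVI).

In E major scale degree 7 is D#; D is its lowered form, from E minor. The diatonic chord on degree 7 would be D#dim (vii°), but D–F#–A is the major chord from E minor. As a borrowed chord it is labeled bVII.

bVII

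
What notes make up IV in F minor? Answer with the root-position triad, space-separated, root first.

The root, Bb, is scale degree 4 — the same note in F minor and F major; only the chord quality changes. Building the major chord from the parallel major on Bb: Bb–D–F.

Bb D F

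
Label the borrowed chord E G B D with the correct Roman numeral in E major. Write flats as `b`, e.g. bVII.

i7

E is scale degree 1 in E major. E–G–B–D is a minor-seventh chord — the form found in E minor, not the diatonic I (E). Borrowed into E major it is written i7.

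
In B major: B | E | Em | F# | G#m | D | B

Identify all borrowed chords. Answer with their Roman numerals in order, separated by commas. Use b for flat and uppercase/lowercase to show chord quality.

The diatonic triads in B major are B, C#m, D#m, E, F#, G#m, A#dim. Of the given chords, B, E, F# and G#m are diatonic. Em (E–G–B) doesn't fit — on degree 4 B major would have E (IV). Em is the degree-4 chord of B minor, so it is the borrowed iv. But D (D–F#–A) is foreign: the diatonic iii on degree 3 is D#m, whereas D comes from B minor. It is labeled bIII.

iv, bIII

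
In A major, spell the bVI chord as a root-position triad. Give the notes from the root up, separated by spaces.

Scale degree 6 in A major is F#. bVI uses the lowered form, F, taken from A minor. Building the major chord from the parallel minor on F: F–A–C.

F A C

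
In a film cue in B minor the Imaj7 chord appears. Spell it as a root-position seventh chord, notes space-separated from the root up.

Imaj7 is built on scale degree 1, which is B in both B minor and its parallel. Stacking thirds in B major on B gives B–D#–F#–A#.

B D# F# A#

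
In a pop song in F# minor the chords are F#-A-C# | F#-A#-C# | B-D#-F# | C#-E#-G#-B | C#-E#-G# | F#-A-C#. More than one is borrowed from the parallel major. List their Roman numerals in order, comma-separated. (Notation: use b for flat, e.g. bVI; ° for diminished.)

F# minor has the diatonic set F#m, G#dim, A, Bm, C#, D, E (with V from harmonic minor). Of the given chords, F#–A–C# = F#m, C#–E#–G#–B = C#7 and C#–E#–G# = C# are diatonic. F#–A#–C# is not: scale degree 1 in F# minor carries F#m (i). In F# major the chord on that degree is F#, so here it functions as I, borrowed from the parallel major. B–D#–F# is not: scale degree 4 in F# minor carries Bm (iv). In F# major the chord on that degree is B, so here it functions as IV, borrowed from the parallel major.

I, IV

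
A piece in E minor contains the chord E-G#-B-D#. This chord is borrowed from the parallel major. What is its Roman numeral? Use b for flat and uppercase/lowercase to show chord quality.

Imaj7

The root E is the diatonic 1st degree of E minor; the borrowing shows in the chord quality. Diatonically E minor has Em (i) on that degree; E–G#–B–D# is instead the major-seventh chord native to E major, so it takes the label Imaj7.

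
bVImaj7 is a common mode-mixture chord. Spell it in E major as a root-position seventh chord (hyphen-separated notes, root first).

C-E-G-B

Scale degree 6 in E major is C#. bVImaj7 uses the lowered form, C, taken from E minor. In E minor the chord on C is C–E–G–B.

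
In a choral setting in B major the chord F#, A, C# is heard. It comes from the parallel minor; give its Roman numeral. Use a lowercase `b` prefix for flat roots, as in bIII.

v

The root F# is the diatonic 5th degree of B major; the borrowing shows in the chord quality. Diatonically B major has F# (V) on that degree; F#–A–C# is instead the minor chord native to B minor, so it takes the label v.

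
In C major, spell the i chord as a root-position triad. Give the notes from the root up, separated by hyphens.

The root, C, is scale degree 1 — the same note in C major and C minor; only the chord quality changes. Stacking thirds in C minor on C gives C–Eb–G.

C-Eb-G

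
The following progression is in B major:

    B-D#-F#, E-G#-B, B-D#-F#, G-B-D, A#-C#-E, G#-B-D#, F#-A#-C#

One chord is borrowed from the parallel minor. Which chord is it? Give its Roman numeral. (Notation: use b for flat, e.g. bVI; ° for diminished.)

B major has the diatonic set B, C#m, D#m, E, F#, G#m, A#dim. B–D#–F# = B, E–G#–B = E, A#–C#–E = A#dim, G#–B–D# = G#m and F#–A#–C# = F# all belong to that set. G–B–D is not: scale degree 6 in B major carries G#m (vi). In B minor the chord on that degree is G, so here it functions as bVI, borrowed from the parallel minor.

bVI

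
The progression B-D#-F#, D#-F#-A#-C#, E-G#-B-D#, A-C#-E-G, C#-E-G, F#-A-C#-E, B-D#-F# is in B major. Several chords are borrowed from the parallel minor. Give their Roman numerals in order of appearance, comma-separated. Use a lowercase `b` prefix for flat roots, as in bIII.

bVII7, ii°, v7

B major has the diatonic set B, C#m, D#m, E, F#, G#m, A#dim. B–D#–F# = B, D#–F#–A#–C# = D#m7 and E–G#–B–D# = Emaj7 are all diatonic. A–C#–E–G doesn't fit — on degree 7 B major would have A#dim (vii°). A7 is the degree-7 chord of B minor, so it is the borrowed bVII7. C#–E–G is not: scale degree 2 in B major carries C#m (ii). In B minor the chord on that degree is C#dim, so here it functions as ii°, borrowed from the parallel minor. F#–A–C#–E is not: scale degree 5 in B major carries F# (V). In B minor the chord on that degree is F#m7, so here it functions as v7, borrowed from the parallel minor.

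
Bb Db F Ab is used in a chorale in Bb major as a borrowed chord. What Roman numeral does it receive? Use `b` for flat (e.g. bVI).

i7

Bb is scale degree 1 in Bb major. Diatonically Bb major has Bb (I) on that degree; Bb–Db–F–Ab is instead the minor-seventh chord native to Bb minor, so it takes the label i7.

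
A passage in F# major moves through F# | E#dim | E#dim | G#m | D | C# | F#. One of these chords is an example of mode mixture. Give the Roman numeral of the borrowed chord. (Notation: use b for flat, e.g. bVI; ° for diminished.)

bVI

F# major has the diatonic set F#, G#m, A#m, B, C#, D#m, E#dim. Of the given chords, F#, E#dim, G#m and C# are diatonic. D (D–F#–A) doesn't fit — on degree 6 F# major would have D#m (vi). D is the degree-6 chord of F# minor, so it is the borrowed bVI.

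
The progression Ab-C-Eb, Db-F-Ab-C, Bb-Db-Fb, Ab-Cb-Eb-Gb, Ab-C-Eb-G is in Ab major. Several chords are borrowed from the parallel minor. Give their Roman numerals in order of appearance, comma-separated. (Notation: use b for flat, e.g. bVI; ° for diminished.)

In Ab major the diatonic chords are Ab, Bbm, Cm, Db, Eb, Fm, Gdim. Ab–C–Eb = Ab, Db–F–Ab–C = Dbmaj7 and Ab–C–Eb–G = Abmaj7 all belong to that set. Bb–Db–Fb is not: scale degree 2 in Ab major carries Bbm (ii). In Ab minor the chord on that degree is Bbdim, so here it functions as ii°, borrowed from the parallel minor. But Ab–Cb–Eb–Gb is foreign: the diatonic I on degree 1 is Ab, whereas Abm7 comes from Ab minor. It is labeled i7.

ii°, i7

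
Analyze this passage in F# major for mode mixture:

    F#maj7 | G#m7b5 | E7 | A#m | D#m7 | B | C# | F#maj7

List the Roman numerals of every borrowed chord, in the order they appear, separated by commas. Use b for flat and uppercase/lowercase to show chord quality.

iiø7, bVII7

The diatonic triads in F# major are F#, G#m, A#m, B, C#, D#m, E#dim. F#maj7, A#m, D#m7, B and C# are all diatonic. G#m7b5 (G#–B–D–F#) is not: scale degree 2 in F# major carries G#m (ii). In F# minor the chord on that degree is G#m7b5, so here it functions as iiø7, borrowed from the parallel minor. E7 (E–G#–B–D) is not: scale degree 7 in F# major carries E#dim (vii°). In F# minor the chord on that degree is E7, so here it functions as bVII7, borrowed from the parallel minor.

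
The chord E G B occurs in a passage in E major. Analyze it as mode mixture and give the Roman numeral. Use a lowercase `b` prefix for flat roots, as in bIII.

i

The root E is the diatonic 1st degree of E major; the borrowing shows in the chord quality. Diatonically E major has E (I) on that degree; E–G–B is instead the minor chord native to E minor, so it takes the label i.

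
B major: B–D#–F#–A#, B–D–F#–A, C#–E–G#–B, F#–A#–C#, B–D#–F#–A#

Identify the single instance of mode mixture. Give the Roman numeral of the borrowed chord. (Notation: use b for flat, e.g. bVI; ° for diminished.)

B major has the diatonic set B, C#m, D#m, E, F#, G#m, A#dim. B–D#–F#–A# = Bmaj7, C#–E–G#–B = C#m7 and F#–A#–C# = F# all belong to that set. But B–D–F#–A is foreign: the diatonic I on degree 1 is B, whereas Bm7 comes from B minor. It is labeled i7.

i7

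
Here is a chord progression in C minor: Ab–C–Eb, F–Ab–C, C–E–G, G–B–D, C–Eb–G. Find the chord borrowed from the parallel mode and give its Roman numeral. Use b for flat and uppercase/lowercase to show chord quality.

In C minor (with V from harmonic minor) the diatonic chords are Cm, Ddim, Eb, Fm, G, Ab, Bb. Ab–C–Eb = Ab, F–Ab–C = Fm, G–B–D = G and C–Eb–G = Cm all belong to that set. But C–E–G is foreign: the diatonic i on degree 1 is Cm, whereas C comes from C major. It is labeled I.

I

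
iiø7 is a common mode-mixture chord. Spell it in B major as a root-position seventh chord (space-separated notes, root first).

iiø7 is built on scale degree 2, which is C# in both B major and its parallel. Stacking thirds in B minor on C# gives C#–E–G–B.

C# E G B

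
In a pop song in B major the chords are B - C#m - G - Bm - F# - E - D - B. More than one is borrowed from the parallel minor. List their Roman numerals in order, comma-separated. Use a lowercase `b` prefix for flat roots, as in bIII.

bVI, i, bIII

The diatonic triads in B major are B, C#m, D#m, E, F#, G#m, A#dim. B, C#m, F# and E all belong to that set. G (G–B–D) is not: scale degree 6 in B major carries G#m (vi). In B minor the chord on that degree is G, so here it functions as bVI, borrowed from the parallel minor. Bm (B–D–F#) doesn't fit — on degree 1 B major would have B (I). Bm is the degree-1 chord of B minor, so it is the borrowed i. D (D–F#–A) is not: scale degree 3 in B major carries D#m (iii). In B minor the chord on that degree is D, so here it functions as bIII, borrowed from the parallel minor.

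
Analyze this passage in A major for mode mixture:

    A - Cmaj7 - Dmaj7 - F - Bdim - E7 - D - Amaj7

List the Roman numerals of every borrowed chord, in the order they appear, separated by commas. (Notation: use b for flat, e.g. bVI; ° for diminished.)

bIIImaj7, bVI, ii°

In A major the diatonic chords are A, Bm, C#m, D, E, F#m, G#dim. A, Dmaj7, E7, D and Amaj7 all belong to that set. Cmaj7 (C–E–G–B) doesn't fit — on degree 3 A major would have C#m (iii). Cmaj7 is the degree-3 chord of A minor, so it is the borrowed bIIImaj7. F (F–A–C) is not: scale degree 6 in A major carries F#m (vi). In A minor the chord on that degree is F, so here it functions as bVI, borrowed from the parallel minor. Bdim (B–D–F) is not: scale degree 2 in A major carries Bm (ii). In A minor the chord on that degree is Bdim, so here it functions as ii°, borrowed from the parallel minor.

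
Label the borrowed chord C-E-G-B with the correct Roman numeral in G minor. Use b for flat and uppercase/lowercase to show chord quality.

The root C is the diatonic 4th degree of G minor; the borrowing shows in the chord quality. C–E–G–B is a major-seventh chord — the form found in G major, not the diatonic iv (Cm). Borrowed into G minor it is written IVmaj7.

IVmaj7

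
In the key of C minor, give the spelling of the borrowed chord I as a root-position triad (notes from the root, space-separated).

I is built on scale degree 1, which is C in both C minor and its parallel. Stacking thirds in C major on C gives C–E–G.

C E G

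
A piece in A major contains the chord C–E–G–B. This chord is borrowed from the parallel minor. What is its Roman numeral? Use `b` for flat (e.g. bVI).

The root C is the lowered 3rd scale degree — diatonically A major has C# there. The diatonic chord on degree 3 would be C#m (iii), but C–E–G–B is the major-seventh chord from A minor. As a borrowed chord it is labeled bIIImaj7.

bIIImaj7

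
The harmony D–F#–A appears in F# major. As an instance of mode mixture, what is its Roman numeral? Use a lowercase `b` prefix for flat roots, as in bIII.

In F# major scale degree 6 is D#; D is its lowered form, from F# minor. The diatonic chord on degree 6 would be D#m (vi), but D–F#–A is the major chord from F# minor. As a borrowed chord it is labeled bVI.

bVI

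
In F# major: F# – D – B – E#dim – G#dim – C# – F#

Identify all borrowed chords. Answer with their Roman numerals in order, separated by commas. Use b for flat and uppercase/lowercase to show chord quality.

bVI, ii°

F# major has the diatonic set F#, G#m, A#m, B, C#, D#m, E#dim. Of the given chords, F#, B, E#dim and C# are diatonic. But D (D–F#–A) is foreign: the diatonic vi on degree 6 is D#m, whereas D comes from F# minor. It is labeled bVI. G#dim (G#–B–D) doesn't fit — on degree 2 F# major would have G#m (ii). G#dim is the degree-2 chord of F# minor, so it is the borrowed ii°.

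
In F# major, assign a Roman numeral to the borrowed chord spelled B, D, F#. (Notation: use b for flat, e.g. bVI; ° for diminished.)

iv

B is scale degree 4 in F# major. Diatonically F# major has B (IV) on that degree; B–D–F# is instead the minor chord native to F# minor, so it takes the label iv.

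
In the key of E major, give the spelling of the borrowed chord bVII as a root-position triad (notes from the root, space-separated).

bVII is built on the lowered scale degree 7. In E major degree 7 is D#; lowered it becomes D. Stacking thirds in E minor on D gives D–F#–A.

D F# A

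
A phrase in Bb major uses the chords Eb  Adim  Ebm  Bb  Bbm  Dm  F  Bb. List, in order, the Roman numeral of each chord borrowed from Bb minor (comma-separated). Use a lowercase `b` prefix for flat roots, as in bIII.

In Bb major the diatonic chords are Bb, Cm, Dm, Eb, F, Gm, Adim. Of the given chords, Eb, Adim, Bb, Dm and F are diatonic. But Ebm (Eb–Gb–Bb) is foreign: the diatonic IV on degree 4 is Eb, whereas Ebm comes from Bb minor. It is labeled iv. Bbm (Bb–Db–F) doesn't fit — on degree 1 Bb major would have Bb (I). Bbm is the degree-1 chord of Bb minor, so it is the borrowed i.

iv, i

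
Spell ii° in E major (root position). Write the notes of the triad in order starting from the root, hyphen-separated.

F#-A-C

ii° is built on scale degree 2, which is F# in both E major and its parallel. Stacking thirds in E minor on F# gives F#–A–C.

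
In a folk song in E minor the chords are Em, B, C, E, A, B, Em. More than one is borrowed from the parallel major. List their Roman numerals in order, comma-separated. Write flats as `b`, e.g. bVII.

I, IV

E minor has the diatonic set Em, F#dim, G, Am, B, C, D (with V from harmonic minor). Of the given chords, Em, B and C are diatonic. But E (E–G#–B) is foreign: the diatonic i on degree 1 is Em, whereas E comes from E major. It is labeled I. A (A–C#–E) doesn't fit — on degree 4 E minor would have Am (iv). A is the degree-4 chord of E major, so it is the borrowed IV.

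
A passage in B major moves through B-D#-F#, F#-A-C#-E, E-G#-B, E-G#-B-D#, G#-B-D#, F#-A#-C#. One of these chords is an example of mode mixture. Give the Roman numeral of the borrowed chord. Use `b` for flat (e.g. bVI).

B major has the diatonic set B, C#m, D#m, E, F#, G#m, A#dim. B–D#–F# = B, E–G#–B = E, E–G#–B–D# = Emaj7, G#–B–D# = G#m and F#–A#–C# = F# are all diatonic. But F#–A–C#–E is foreign: the diatonic V on degree 5 is F#, whereas F#m7 comes from B minor. It is labeled v7.

v7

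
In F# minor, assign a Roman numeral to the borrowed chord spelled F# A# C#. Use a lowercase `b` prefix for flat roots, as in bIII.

I

F# is scale degree 1 in F# minor. F#–A#–C# is a major chord — the form found in F# major, not the diatonic i (F#m). Borrowed into F# minor it is written I.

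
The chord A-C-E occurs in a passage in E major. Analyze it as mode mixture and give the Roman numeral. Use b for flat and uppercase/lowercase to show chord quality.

iv

The root A is the diatonic 4th degree of E major; the borrowing shows in the chord quality. Diatonically E major has A (IV) on that degree; A–C–E is instead the minor chord native to E minor, so it takes the label iv.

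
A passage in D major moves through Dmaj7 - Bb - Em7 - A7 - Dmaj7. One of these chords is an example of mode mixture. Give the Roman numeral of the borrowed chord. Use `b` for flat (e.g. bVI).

D major has the diatonic set D, Em, F#m, G, A, Bm, C#dim. Of the given chords, Dmaj7, Em7 and A7 are diatonic. But Bb (Bb–D–F) is foreign: the diatonic vi on degree 6 is Bm, whereas Bb comes from D minor. It is labeled bVI.

bVI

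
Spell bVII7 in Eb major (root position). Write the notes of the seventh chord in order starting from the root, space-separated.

Db F Ab Cb

Scale degree 7 in Eb major is D. bVII7 uses the lowered form, Db, taken from Eb minor. Stacking thirds in Eb minor on Db gives Db–F–Ab–Cb.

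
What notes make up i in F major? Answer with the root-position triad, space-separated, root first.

F Ab C

i is built on scale degree 1, which is F in both F major and its parallel. Stacking thirds in F minor on F gives F–Ab–C.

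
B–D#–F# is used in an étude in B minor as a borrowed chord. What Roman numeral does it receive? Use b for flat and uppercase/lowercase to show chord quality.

I

The root B is the diatonic 1st degree of B minor; the borrowing shows in the chord quality. B–D#–F# is a major chord — the form found in B major, not the diatonic i (Bm). Borrowed into B minor it is written I.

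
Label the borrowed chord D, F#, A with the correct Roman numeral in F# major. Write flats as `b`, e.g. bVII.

D is the lowered form of scale degree 6 in F# major (the diatonic degree 6 is D#). Diatonically F# major has D#m (vi) on that degree; D–F#–A is instead the major chord native to F# minor, so it takes the label bVI.

bVI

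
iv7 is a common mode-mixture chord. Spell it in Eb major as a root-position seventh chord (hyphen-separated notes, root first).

Ab-Cb-Eb-Gb

iv7 is built on scale degree 4, which is Ab in both Eb major and its parallel. Building the minor-seventh chord from the parallel minor on Ab: Ab–Cb–Eb–Gb.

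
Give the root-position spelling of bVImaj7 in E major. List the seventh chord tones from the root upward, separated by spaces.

Scale degree 6 in E major is C#. bVImaj7 uses the lowered form, C, taken from E minor. Stacking thirds in E minor on C gives C–E–G–B.

C E G B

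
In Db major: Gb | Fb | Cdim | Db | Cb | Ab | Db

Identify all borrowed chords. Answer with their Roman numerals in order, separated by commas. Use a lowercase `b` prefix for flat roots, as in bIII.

bIII, bVII

In Db major the diatonic chords are Db, Ebm, Fm, Gb, Ab, Bbm, Cdim. Of the given chords, Gb, Cdim, Db and Ab are diatonic. But Fb (Fb–Ab–Cb) is foreign: the diatonic iii on degree 3 is Fm, whereas Fb comes from Db minor. It is labeled bIII. Cb (Cb–Eb–Gb) doesn't fit — on degree 7 Db major would have Cdim (vii°). Cb is the degree-7 chord of Db minor, so it is the borrowed bVII.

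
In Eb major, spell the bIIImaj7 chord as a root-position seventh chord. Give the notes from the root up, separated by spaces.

Scale degree 3 in Eb major is G. bIIImaj7 uses the lowered form, Gb, taken from Eb minor. Stacking thirds in Eb minor on Gb gives Gb–Bb–Db–F.

Gb Bb Db F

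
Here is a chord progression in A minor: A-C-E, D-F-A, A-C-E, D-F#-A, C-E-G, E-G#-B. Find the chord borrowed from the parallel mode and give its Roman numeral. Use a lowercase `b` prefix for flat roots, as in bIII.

IV

In A minor (with V from harmonic minor) the diatonic chords are Am, Bdim, C, Dm, E, F, G. A–C–E = Am, D–F–A = Dm, C–E–G = C and E–G#–B = E are all diatonic. But D–F#–A is foreign: the diatonic iv on degree 4 is Dm, whereas D comes from A major. It is labeled IV.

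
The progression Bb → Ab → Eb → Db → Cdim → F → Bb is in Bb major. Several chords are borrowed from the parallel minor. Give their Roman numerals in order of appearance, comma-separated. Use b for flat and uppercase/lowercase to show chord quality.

bVII, bIII, ii°

The diatonic triads in Bb major are Bb, Cm, Dm, Eb, F, Gm, Adim. Bb, Eb and F all belong to that set. But Ab (Ab–C–Eb) is foreign: the diatonic vii° on degree 7 is Adim, whereas Ab comes from Bb minor. It is labeled bVII. Db (Db–F–Ab) doesn't fit — on degree 3 Bb major would have Dm (iii). Db is the degree-3 chord of Bb minor, so it is the borrowed bIII. Cdim (C–Eb–Gb) is not: scale degree 2 in Bb major carries Cm (ii). In Bb minor the chord on that degree is Cdim, so here it functions as ii°, borrowed from the parallel minor.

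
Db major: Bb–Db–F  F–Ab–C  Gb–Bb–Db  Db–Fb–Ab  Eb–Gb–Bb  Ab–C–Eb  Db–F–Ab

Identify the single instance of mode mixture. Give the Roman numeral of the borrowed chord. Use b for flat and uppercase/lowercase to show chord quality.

i

In Db major the diatonic chords are Db, Ebm, Fm, Gb, Ab, Bbm, Cdim. Bb–Db–F = Bbm, F–Ab–C = Fm, Gb–Bb–Db = Gb, Eb–Gb–Bb = Ebm, Ab–C–Eb = Ab and Db–F–Ab = Db all belong to that set. Db–Fb–Ab is not: scale degree 1 in Db major carries Db (I). In Db minor the chord on that degree is Dbm, so here it functions as i, borrowed from the parallel minor.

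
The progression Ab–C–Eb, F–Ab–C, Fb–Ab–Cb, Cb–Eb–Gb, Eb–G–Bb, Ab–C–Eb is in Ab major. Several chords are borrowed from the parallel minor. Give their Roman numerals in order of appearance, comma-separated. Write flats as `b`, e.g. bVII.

In Ab major the diatonic chords are Ab, Bbm, Cm, Db, Eb, Fm, Gdim. Ab–C–Eb = Ab, F–Ab–C = Fm and Eb–G–Bb = Eb are all diatonic. But Fb–Ab–Cb is foreign: the diatonic vi on degree 6 is Fm, whereas Fb comes from Ab minor. It is labeled bVI. But Cb–Eb–Gb is foreign: the diatonic iii on degree 3 is Cm, whereas Cb comes from Ab minor. It is labeled bIII.

bVI, bIII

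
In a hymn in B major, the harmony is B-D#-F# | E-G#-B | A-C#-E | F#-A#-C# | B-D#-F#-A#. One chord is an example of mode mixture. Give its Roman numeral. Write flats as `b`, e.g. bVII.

In B major the diatonic chords are B, C#m, D#m, E, F#, G#m, A#dim. Of the given chords, B–D#–F# = B, E–G#–B = E, F#–A#–C# = F# and B–D#–F#–A# = Bmaj7 are diatonic. A–C#–E is not: scale degree 7 in B major carries A#dim (vii°). In B minor the chord on that degree is A, so here it functions as bVII, borrowed from the parallel minor.

bVII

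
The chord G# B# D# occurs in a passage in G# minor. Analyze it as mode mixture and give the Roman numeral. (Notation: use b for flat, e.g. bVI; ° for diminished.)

I

The root G# is the diatonic 1st degree of G# minor; the borrowing shows in the chord quality. Diatonically G# minor has G#m (i) on that degree; G#–B#–D# is instead the major chord native to G# major, so it takes the label I.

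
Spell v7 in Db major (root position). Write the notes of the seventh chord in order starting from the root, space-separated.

Ab Cb Eb Gb

The root, Ab, is scale degree 5 — the same note in Db major and Db minor; only the chord quality changes. Building the minor-seventh chord from the parallel minor on Ab: Ab–Cb–Eb–Gb.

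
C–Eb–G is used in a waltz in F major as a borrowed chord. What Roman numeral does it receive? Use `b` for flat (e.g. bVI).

The root C is the diatonic 5th degree of F major; the borrowing shows in the chord quality. C–Eb–G is a minor chord — the form found in F minor, not the diatonic V (C). Borrowed into F major it is written v.

v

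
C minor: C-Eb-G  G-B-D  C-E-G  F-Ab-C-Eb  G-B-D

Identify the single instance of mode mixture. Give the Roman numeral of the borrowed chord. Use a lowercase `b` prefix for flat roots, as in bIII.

I

C minor has the diatonic set Cm, Ddim, Eb, Fm, G, Ab, Bb (with V from harmonic minor). C–Eb–G = Cm, G–B–D = G and F–Ab–C–Eb = Fm7 are all diatonic. C–E–G doesn't fit — on degree 1 C minor would have Cm (i). C is the degree-1 chord of C major, so it is the borrowed I.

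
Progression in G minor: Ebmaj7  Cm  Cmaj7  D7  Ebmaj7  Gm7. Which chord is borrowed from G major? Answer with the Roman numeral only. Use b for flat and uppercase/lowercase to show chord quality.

IVmaj7

G minor has the diatonic set Gm, Adim, Bb, Cm, D, Eb, F (with V from harmonic minor). Of the given chords, Ebmaj7, Cm, D7 and Gm7 are diatonic. Cmaj7 (C–E–G–B) doesn't fit — on degree 4 G minor would have Cm (iv). Cmaj7 is the degree-4 chord of G major, so it is the borrowed IVmaj7.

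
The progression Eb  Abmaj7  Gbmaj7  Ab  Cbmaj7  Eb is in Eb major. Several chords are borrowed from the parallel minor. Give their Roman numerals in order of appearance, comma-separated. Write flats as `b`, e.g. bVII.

bIIImaj7, bVImaj7

In Eb major the diatonic chords are Eb, Fm, Gm, Ab, Bb, Cm, Ddim. Eb, Abmaj7 and Ab are all diatonic. But Gbmaj7 (Gb–Bb–Db–F) is foreign: the diatonic iii on degree 3 is Gm, whereas Gbmaj7 comes from Eb minor. It is labeled bIIImaj7. Cbmaj7 (Cb–Eb–Gb–Bb) doesn't fit — on degree 6 Eb major would have Cm (vi). Cbmaj7 is the degree-6 chord of Eb minor, so it is the borrowed bVImaj7.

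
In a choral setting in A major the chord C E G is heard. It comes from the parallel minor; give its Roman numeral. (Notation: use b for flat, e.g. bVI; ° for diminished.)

C is the lowered form of scale degree 3 in A major (the diatonic degree 3 is C#). The diatonic chord on degree 3 would be C#m (iii), but C–E–G is the major chord from A minor. As a borrowed chord it is labeled bIII.

bIII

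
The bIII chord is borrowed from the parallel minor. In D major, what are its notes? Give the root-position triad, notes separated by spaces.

The root of bIII is the lowered 3rd degree: F# becomes F. In D minor the chord on F is F–A–C.

F A C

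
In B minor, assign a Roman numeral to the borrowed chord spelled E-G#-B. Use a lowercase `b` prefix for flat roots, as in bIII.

E is scale degree 4 in B minor. E–G#–B is a major chord — the form found in B major, not the diatonic iv (Em). Borrowed into B minor it is written IV.

IV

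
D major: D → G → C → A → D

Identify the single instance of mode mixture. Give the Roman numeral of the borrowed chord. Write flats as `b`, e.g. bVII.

The diatonic triads in D major are D, Em, F#m, G, A, Bm, C#dim. D, G and A all belong to that set. But C (C–E–G) is foreign: the diatonic vii° on degree 7 is C#dim, whereas C comes from D minor. It is labeled bVII.

bVII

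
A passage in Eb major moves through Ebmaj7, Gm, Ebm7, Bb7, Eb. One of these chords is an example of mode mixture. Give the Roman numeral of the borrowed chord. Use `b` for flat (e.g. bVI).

i7

In Eb major the diatonic chords are Eb, Fm, Gm, Ab, Bb, Cm, Ddim. Of the given chords, Ebmaj7, Gm, Bb7 and Eb are diatonic. Ebm7 (Eb–Gb–Bb–Db) doesn't fit — on degree 1 Eb major would have Eb (I). Ebm7 is the degree-1 chord of Eb minor, so it is the borrowed i7.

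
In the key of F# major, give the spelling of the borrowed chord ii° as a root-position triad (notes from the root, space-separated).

G# B D

The root, G#, is scale degree 2 — the same note in F# major and F# minor; only the chord quality changes. Stacking thirds in F# minor on G# gives G#–B–D.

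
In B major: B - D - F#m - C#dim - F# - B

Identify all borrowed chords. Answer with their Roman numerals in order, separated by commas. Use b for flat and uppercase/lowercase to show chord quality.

bIII, v, ii°

The diatonic triads in B major are B, C#m, D#m, E, F#, G#m, A#dim. Of the given chords, B and F# are diatonic. But D (D–F#–A) is foreign: the diatonic iii on degree 3 is D#m, whereas D comes from B minor. It is labeled bIII. F#m (F#–A–C#) doesn't fit — on degree 5 B major would have F# (V). F#m is the degree-5 chord of B minor, so it is the borrowed v. But C#dim (C#–E–G) is foreign: the diatonic ii on degree 2 is C#m, whereas C#dim comes from B minor. It is labeled ii°.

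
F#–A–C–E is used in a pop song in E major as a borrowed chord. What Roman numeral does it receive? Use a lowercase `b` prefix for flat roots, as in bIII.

F# is scale degree 2 in E major. The diatonic chord on degree 2 would be F#m (ii), but F#–A–C–E is the half-diminished-seventh chord from E minor. As a borrowed chord it is labeled iiø7.

iiø7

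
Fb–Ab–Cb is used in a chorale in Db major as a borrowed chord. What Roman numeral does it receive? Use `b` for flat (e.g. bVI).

In Db major scale degree 3 is F; Fb is its lowered form, from Db minor. The diatonic chord on degree 3 would be Fm (iii), but Fb–Ab–Cb is the major chord from Db minor. As a borrowed chord it is labeled bIII.

bIII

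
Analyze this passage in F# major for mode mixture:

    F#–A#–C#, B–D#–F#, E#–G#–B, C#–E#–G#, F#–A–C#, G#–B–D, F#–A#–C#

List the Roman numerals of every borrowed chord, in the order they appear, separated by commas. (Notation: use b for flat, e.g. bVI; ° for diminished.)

i, ii°

F# major has the diatonic set F#, G#m, A#m, B, C#, D#m, E#dim. Of the given chords, F#–A#–C# = F#, B–D#–F# = B, E#–G#–B = E#dim and C#–E#–G# = C# are diatonic. But F#–A–C# is foreign: the diatonic I on degree 1 is F#, whereas F#m comes from F# minor. It is labeled i. G#–B–D doesn't fit — on degree 2 F# major would have G#m (ii). G#dim is the degree-2 chord of F# minor, so it is the borrowed ii°.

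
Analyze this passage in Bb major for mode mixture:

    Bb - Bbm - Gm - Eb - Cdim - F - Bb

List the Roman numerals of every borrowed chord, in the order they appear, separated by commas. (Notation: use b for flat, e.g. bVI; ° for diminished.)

i, ii°

In Bb major the diatonic chords are Bb, Cm, Dm, Eb, F, Gm, Adim. Bb, Gm, Eb and F all belong to that set. Bbm (Bb–Db–F) doesn't fit — on degree 1 Bb major would have Bb (I). Bbm is the degree-1 chord of Bb minor, so it is the borrowed i. Cdim (C–Eb–Gb) doesn't fit — on degree 2 Bb major would have Cm (ii). Cdim is the degree-2 chord of Bb minor, so it is the borrowed ii°.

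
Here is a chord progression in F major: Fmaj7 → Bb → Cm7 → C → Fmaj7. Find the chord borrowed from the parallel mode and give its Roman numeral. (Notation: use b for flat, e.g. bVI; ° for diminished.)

v7

The diatonic triads in F major are F, Gm, Am, Bb, C, Dm, Edim. Of the given chords, Fmaj7, Bb and C are diatonic. But Cm7 (C–Eb–G–Bb) is foreign: the diatonic V on degree 5 is C, whereas Cm7 comes from F minor. It is labeled v7.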